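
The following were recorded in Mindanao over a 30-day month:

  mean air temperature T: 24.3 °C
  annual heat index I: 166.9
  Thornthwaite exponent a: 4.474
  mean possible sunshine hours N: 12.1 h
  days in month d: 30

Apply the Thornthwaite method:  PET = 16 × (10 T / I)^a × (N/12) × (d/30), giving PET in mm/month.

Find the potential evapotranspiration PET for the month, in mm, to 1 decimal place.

10T/I = 10 × 24.3 / 166.9 = 1.4560
(10T/I)^a = 1.4560^4.474 = 5.3701
Uncorrected PET = 16 × 5.3701 = 85.922 mm
Correction = (N/12)(d/30) = (12.1/12)(30/30) = 1.0083
PET = 85.922 × 1.0083 = 86.635 mm/month

86.6 mm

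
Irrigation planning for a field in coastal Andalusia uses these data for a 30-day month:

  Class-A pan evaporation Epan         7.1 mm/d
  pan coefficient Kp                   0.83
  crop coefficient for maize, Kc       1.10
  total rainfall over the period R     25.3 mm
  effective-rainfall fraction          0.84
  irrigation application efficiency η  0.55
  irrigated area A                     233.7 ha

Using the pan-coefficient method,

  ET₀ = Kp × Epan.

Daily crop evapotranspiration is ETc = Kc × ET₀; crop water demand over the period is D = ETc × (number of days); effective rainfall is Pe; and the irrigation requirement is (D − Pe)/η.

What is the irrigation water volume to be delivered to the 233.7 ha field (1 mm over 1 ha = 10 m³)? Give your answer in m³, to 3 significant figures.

736000 m³

ET₀ = 0.83 × 7.1 = 5.8930 mm/d
ETc = Kc × ET₀ = 1.10 × 5.8930 = 6.4823 mm/d
Crop demand D = ETc × 30 d = 6.4823 × 30 = 194.469 mm
Pe = 0.84 × 25.3 = 21.252 mm
D − Pe = 194.469 − 21.252 = 173.217 mm
Gross irrigation = 173.217 / 0.55 = 314.940 mm
Volume = 314.940 mm × 233.7 ha × 10 = 736014.8 m³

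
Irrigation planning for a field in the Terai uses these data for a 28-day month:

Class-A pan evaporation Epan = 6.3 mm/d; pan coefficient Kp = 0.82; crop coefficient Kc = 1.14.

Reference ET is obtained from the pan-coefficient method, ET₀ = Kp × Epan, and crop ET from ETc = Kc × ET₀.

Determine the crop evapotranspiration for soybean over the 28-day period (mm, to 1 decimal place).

ET₀ = 0.82 × 6.3 = 5.1660 mm/d
ETc = Kc × ET₀ = 1.14 × 5.1660 = 5.8892 mm/d
Over 28 days: 5.8892 × 28 = 164.898 mm

164.9 mm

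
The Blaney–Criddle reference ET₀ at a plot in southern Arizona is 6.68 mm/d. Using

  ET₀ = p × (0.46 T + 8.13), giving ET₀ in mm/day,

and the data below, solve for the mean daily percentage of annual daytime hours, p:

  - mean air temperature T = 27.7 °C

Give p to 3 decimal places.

0.320

p = ET₀ / (0.46 T + 8.13) = 6.68 / (0.46 × 27.7 + 8.13) = 6.68 / 20.872 = 0.3200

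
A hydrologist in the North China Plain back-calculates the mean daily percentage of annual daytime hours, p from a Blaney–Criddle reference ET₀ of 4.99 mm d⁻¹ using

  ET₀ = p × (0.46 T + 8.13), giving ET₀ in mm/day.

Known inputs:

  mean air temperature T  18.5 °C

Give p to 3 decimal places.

0.300

p = ET₀ / (0.46 T + 8.13) = 4.99 / (0.46 × 18.5 + 8.13) = 4.99 / 16.640 = 0.2999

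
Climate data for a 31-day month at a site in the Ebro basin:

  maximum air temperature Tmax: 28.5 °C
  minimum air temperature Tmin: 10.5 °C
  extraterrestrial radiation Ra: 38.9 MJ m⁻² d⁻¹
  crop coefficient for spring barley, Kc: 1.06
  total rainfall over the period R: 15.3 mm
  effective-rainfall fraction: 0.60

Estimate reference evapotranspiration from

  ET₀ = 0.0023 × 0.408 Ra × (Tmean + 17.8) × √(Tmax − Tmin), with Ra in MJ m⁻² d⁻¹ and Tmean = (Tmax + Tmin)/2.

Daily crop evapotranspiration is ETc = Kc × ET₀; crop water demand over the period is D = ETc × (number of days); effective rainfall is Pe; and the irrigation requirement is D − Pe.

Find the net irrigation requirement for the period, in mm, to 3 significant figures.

181 mm

Tmean = (28.5 + 10.5)/2 = 19.50 °C
0.408 Ra = 0.408 × 38.9 = 15.8712 mm/d equivalent
ET₀ = 0.0023 × 15.8712 × (19.50 + 17.8) × √18.0 = 0.0023 × 15.8712 × 37.30 × 4.2426 = 5.7767 mm/d
ETc = Kc × ET₀ = 1.06 × 5.7767 = 6.1233 mm/d
Crop demand D = ETc × 31 d = 6.1233 × 31 = 189.822 mm
Pe = 0.60 × 15.3 = 9.180 mm
D − Pe = 189.822 − 9.180 = 180.642 mm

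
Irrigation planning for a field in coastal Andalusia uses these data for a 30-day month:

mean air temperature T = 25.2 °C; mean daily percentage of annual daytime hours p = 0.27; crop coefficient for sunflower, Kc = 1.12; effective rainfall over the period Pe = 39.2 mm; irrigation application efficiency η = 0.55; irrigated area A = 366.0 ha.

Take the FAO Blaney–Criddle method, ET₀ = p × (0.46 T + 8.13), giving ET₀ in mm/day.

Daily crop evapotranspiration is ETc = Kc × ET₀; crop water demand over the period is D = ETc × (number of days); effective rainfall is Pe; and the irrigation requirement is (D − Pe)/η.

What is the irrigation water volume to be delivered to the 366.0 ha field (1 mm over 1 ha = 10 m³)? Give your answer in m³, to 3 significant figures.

930000 m³

ET₀ = 0.27 × (0.46 × 25.2 + 8.13) = 0.27 × 19.722 = 5.3249 mm/d
ETc = Kc × ET₀ = 1.12 × 5.3249 = 5.9639 mm/d
Crop demand D = ETc × 30 d = 5.9639 × 30 = 178.917 mm
D − Pe = 178.917 − 39.2 = 139.717 mm
Gross irrigation = 139.717 / 0.55 = 254.031 mm
Volume = 254.031 mm × 366.0 ha × 10 = 929753.5 m³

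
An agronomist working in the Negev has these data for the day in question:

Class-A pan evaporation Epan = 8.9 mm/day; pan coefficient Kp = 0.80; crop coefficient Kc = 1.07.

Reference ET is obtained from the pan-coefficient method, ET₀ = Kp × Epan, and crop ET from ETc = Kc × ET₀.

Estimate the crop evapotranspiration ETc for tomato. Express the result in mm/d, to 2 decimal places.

7.62 mm/d

ET₀ = 0.80 × 8.9 = 7.1200 mm/d
ETc = Kc × ET₀ = 1.07 × 7.1200 = 7.6184 mm/d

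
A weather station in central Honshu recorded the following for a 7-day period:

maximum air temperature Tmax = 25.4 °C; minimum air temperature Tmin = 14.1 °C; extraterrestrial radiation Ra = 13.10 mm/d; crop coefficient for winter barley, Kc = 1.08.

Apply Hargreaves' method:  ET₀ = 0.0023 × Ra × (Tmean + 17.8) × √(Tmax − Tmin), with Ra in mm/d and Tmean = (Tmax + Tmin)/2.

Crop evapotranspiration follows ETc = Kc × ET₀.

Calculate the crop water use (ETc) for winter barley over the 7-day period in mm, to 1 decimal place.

Tmean = (25.4 + 14.1)/2 = 19.75 °C
ET₀ = 0.0023 × 13.10 × (19.75 + 17.8) × √11.3 = 0.0023 × 13.10 × 37.55 × 3.3615 = 3.8031 mm/d
ETc = Kc × ET₀ = 1.08 × 3.8031 = 4.1073 mm/d
Over 7 days: 4.1073 × 7 = 28.751 mm

28.8 mm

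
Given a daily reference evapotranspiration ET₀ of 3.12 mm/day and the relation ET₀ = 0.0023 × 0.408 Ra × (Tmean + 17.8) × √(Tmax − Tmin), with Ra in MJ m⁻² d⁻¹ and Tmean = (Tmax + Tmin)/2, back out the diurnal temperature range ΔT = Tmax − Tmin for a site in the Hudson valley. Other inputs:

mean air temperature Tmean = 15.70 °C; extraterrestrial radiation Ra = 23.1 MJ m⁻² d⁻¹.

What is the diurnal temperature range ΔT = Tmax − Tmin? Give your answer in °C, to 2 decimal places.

18.46 °C

√ΔT = ET₀ / [0.0023 × 0.408 × Ra × (Tmean+17.8)] = 3.12 / (0.0023 × 9.4248 × 33.50) = 4.2965
ΔT = 4.2965² = 18.460 °C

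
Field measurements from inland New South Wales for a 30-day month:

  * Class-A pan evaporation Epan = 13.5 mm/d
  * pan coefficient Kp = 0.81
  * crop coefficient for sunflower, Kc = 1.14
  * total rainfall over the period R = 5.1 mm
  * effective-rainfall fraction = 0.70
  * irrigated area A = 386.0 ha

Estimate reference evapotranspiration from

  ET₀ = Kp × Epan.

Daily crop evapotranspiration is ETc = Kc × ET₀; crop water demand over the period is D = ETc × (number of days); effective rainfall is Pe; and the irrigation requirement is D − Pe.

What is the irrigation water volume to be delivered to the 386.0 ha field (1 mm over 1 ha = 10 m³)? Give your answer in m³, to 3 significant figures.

1430000 m³

ET₀ = 0.81 × 13.5 = 10.9350 mm/d
ETc = Kc × ET₀ = 1.14 × 10.9350 = 12.4659 mm/d
Crop demand D = ETc × 30 d = 12.4659 × 30 = 373.977 mm
Pe = 0.70 × 5.1 = 3.570 mm
D − Pe = 373.977 − 3.570 = 370.407 mm
Volume = 370.407 mm × 386.0 ha × 10 = 1429771.0 m³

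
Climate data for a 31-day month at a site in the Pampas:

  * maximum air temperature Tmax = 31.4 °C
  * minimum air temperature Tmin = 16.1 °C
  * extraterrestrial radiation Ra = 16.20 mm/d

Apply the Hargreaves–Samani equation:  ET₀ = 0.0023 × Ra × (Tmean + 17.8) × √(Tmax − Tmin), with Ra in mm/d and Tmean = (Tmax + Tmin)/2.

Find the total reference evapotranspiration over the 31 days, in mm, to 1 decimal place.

Tmean = (31.4 + 16.1)/2 = 23.75 °C
ET₀ = 0.0023 × 16.20 × (23.75 + 17.8) × √15.3 = 0.0023 × 16.20 × 41.55 × 3.9115 = 6.0556 mm/d
Over 31 days: 6.0556 × 31 = 187.724 mm

187.7 mm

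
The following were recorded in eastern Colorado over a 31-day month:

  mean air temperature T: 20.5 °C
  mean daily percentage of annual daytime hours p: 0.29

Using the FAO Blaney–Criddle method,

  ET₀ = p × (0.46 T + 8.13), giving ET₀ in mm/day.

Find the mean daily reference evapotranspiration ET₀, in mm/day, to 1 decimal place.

ET₀ = 0.29 × (0.46 × 20.5 + 8.13) = 0.29 × 17.560 = 5.0924 mm/d

5.1 mm/day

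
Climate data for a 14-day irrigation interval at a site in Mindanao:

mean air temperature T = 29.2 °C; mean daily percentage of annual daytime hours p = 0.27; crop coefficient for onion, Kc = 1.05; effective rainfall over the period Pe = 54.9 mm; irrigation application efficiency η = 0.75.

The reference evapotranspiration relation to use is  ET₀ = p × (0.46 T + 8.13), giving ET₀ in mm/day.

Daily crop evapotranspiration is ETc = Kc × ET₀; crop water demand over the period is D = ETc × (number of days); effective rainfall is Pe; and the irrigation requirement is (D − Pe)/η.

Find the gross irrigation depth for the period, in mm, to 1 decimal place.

ET₀ = 0.27 × (0.46 × 29.2 + 8.13) = 0.27 × 21.562 = 5.8217 mm/d
ETc = Kc × ET₀ = 1.05 × 5.8217 = 6.1128 mm/d
Crop demand D = ETc × 14 d = 6.1128 × 14 = 85.579 mm
D − Pe = 85.579 − 54.9 = 30.679 mm
Gross irrigation = 30.679 / 0.75 = 40.905 mm

40.9 mm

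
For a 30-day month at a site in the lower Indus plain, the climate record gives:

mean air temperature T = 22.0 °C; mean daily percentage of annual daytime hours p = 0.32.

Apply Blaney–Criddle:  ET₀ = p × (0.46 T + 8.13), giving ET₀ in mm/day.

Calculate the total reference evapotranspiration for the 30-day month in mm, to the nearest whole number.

175 mm

ET₀ = 0.32 × (0.46 × 22.0 + 8.13) = 0.32 × 18.250 = 5.8400 mm/d
Monthly total = 5.8400 × 30 = 175.200 mm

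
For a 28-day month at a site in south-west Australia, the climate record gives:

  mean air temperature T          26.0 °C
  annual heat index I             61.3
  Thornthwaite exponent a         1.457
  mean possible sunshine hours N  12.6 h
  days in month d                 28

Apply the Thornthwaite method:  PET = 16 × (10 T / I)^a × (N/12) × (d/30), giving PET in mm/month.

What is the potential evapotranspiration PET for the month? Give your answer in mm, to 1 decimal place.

128.7 mm

10T/I = 10 × 26.0 / 61.3 = 4.2414
(10T/I)^a = 4.2414^1.457 = 8.2088
Uncorrected PET = 16 × 8.2088 = 131.341 mm
Correction = (N/12)(d/30) = (12.6/12)(28/30) = 0.9800
PET = 131.341 × 0.9800 = 128.714 mm/month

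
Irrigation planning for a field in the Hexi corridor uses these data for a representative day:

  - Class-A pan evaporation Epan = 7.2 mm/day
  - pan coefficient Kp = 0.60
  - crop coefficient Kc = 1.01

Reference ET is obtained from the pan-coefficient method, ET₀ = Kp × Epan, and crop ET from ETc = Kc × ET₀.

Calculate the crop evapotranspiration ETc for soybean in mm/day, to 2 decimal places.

4.36 mm/day

ET₀ = 0.60 × 7.2 = 4.3200 mm/d
ETc = Kc × ET₀ = 1.01 × 4.3200 = 4.3632 mm/d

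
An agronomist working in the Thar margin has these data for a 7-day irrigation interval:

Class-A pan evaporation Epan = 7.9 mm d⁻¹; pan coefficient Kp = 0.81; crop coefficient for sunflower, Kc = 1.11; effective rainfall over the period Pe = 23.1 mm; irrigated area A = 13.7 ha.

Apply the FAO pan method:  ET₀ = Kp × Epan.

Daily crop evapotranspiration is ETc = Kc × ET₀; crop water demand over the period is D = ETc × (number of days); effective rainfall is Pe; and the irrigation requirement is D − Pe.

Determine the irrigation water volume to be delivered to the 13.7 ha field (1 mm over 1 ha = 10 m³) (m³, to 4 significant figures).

3647 m³

ET₀ = 0.81 × 7.9 = 6.3990 mm/d
ETc = Kc × ET₀ = 1.11 × 6.3990 = 7.1029 mm/d
Crop demand D = ETc × 7 d = 7.1029 × 7 = 49.720 mm
D − Pe = 49.720 − 23.1 = 26.620 mm
Volume = 26.620 mm × 13.7 ha × 10 = 3646.9 m³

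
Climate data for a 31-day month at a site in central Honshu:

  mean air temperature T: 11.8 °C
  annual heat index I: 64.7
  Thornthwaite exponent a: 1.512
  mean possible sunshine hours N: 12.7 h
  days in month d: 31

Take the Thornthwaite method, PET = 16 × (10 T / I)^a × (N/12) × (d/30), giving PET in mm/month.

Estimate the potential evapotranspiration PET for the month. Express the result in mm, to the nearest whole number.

10T/I = 10 × 11.8 / 64.7 = 1.8238
(10T/I)^a = 1.8238^1.512 = 2.4808
Uncorrected PET = 16 × 2.4808 = 39.693 mm
Correction = (N/12)(d/30) = (12.7/12)(31/30) = 1.0936
PET = 39.693 × 1.0936 = 43.408 mm/month

43 mm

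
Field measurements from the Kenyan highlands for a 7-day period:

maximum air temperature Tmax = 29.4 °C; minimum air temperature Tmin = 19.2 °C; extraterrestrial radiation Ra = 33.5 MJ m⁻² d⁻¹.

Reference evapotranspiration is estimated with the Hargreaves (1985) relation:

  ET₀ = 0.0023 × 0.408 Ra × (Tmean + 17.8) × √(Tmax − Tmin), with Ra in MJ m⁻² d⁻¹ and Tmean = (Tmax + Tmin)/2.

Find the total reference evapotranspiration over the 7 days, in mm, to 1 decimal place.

Tmean = (29.4 + 19.2)/2 = 24.30 °C
0.408 Ra = 0.408 × 33.5 = 13.6680 mm/d equivalent
ET₀ = 0.0023 × 13.6680 × (24.30 + 17.8) × √10.2 = 0.0023 × 13.6680 × 42.10 × 3.1937 = 4.2268 mm/d
Over 7 days: 4.2268 × 7 = 29.588 mm

29.6 mm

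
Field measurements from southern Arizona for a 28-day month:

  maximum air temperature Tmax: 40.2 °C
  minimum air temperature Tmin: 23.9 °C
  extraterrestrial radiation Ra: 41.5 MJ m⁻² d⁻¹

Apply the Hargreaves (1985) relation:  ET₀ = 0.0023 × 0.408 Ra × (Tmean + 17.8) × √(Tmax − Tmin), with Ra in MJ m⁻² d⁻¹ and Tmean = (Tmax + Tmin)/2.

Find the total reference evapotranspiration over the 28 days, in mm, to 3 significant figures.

Tmean = (40.2 + 23.9)/2 = 32.05 °C
0.408 Ra = 0.408 × 41.5 = 16.9320 mm/d equivalent
ET₀ = 0.0023 × 16.9320 × (32.05 + 17.8) × √16.3 = 0.0023 × 16.9320 × 49.85 × 4.0373 = 7.8378 mm/d
Over 28 days: 7.8378 × 28 = 219.458 mm

219 mm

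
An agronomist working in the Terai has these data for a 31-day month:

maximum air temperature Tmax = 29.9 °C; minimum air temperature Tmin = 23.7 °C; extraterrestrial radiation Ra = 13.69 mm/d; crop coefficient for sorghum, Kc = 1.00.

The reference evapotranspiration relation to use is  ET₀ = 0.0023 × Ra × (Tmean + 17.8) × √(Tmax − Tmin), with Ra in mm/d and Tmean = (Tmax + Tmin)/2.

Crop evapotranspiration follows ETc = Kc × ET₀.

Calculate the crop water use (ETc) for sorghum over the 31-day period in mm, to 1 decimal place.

108.4 mm

Tmean = (29.9 + 23.7)/2 = 26.80 °C
ET₀ = 0.0023 × 13.69 × (26.80 + 17.8) × √6.2 = 0.0023 × 13.69 × 44.60 × 2.4900 = 3.4968 mm/d
ETc = Kc × ET₀ = 1.00 × 3.4968 = 3.4968 mm/d
Over 31 days: 3.4968 × 31 = 108.401 mm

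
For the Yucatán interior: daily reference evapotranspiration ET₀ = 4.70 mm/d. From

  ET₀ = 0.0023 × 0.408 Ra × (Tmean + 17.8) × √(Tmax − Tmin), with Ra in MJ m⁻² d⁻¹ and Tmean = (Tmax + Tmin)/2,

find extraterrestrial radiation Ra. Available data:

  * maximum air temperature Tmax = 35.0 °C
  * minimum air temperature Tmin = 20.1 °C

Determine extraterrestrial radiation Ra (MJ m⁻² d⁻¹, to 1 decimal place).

Tmean = (35.0+20.1)/2 = 27.55 °C; ΔT = 14.9
Ra = ET₀ / [0.0023 × 0.408 × (Tmean+17.8) × √ΔT]
   = 4.70 / (0.0023 × 0.408 × 45.35 × 3.8601) = 28.611 MJ m⁻² d⁻¹

28.6 MJ m⁻² d⁻¹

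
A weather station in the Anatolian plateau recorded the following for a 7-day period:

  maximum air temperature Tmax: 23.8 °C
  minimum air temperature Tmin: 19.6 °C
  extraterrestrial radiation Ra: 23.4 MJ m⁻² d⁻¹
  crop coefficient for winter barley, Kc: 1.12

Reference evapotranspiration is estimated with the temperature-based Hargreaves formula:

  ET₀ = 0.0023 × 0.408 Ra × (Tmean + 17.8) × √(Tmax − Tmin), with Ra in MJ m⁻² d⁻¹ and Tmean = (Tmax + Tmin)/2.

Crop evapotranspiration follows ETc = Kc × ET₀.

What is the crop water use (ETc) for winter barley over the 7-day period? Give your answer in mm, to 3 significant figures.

Tmean = (23.8 + 19.6)/2 = 21.70 °C
0.408 Ra = 0.408 × 23.4 = 9.5472 mm/d equivalent
ET₀ = 0.0023 × 9.5472 × (21.70 + 17.8) × √4.2 = 0.0023 × 9.5472 × 39.50 × 2.0494 = 1.7776 mm/d
ETc = Kc × ET₀ = 1.12 × 1.7776 = 1.9909 mm/d
Over 7 days: 1.9909 × 7 = 13.936 mm

13.9 mm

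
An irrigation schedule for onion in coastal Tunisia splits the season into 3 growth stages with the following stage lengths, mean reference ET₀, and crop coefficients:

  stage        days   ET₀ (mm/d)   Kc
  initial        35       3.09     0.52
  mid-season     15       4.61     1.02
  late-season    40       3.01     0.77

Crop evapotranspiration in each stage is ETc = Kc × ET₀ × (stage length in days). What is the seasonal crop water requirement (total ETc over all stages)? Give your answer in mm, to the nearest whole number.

219 mm

initial: 0.52 × 3.09 × 35 = 56.24 mm
mid-season: 1.02 × 4.61 × 15 = 70.53 mm
late-season: 0.77 × 3.01 × 40 = 92.71 mm
Seasonal total = 219.48 mm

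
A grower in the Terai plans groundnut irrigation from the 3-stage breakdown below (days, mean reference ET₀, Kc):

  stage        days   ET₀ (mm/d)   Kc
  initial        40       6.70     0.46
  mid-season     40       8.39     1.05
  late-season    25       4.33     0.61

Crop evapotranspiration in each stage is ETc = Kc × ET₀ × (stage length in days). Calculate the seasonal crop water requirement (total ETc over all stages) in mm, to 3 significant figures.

542 mm

initial: 0.46 × 6.70 × 40 = 123.28 mm
mid-season: 1.05 × 8.39 × 40 = 352.38 mm
late-season: 0.61 × 4.33 × 25 = 66.03 mm
Seasonal total = 541.69 mm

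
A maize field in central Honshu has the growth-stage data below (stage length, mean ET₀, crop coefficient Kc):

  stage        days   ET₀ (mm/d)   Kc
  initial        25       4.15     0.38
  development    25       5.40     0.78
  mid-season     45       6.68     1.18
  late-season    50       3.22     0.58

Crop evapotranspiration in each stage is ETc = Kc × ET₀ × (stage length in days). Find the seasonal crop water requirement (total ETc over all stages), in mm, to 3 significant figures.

593 mm

initial: 0.38 × 4.15 × 25 = 39.43 mm
development: 0.78 × 5.40 × 25 = 105.30 mm
mid-season: 1.18 × 6.68 × 45 = 354.71 mm
late-season: 0.58 × 3.22 × 50 = 93.38 mm
Seasonal total = 592.82 mm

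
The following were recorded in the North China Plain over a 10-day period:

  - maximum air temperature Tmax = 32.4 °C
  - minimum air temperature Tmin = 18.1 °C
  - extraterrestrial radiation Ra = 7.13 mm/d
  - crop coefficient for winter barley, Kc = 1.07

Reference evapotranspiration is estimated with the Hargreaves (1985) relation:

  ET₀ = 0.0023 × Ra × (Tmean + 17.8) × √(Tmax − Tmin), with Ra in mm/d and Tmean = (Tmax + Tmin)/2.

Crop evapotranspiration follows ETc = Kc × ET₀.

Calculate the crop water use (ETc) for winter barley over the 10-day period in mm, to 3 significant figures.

28.6 mm

Tmean = (32.4 + 18.1)/2 = 25.25 °C
ET₀ = 0.0023 × 7.13 × (25.25 + 17.8) × √14.3 = 0.0023 × 7.13 × 43.05 × 3.7815 = 2.6697 mm/d
ETc = Kc × ET₀ = 1.07 × 2.6697 = 2.8566 mm/d
Over 10 days: 2.8566 × 10 = 28.566 mm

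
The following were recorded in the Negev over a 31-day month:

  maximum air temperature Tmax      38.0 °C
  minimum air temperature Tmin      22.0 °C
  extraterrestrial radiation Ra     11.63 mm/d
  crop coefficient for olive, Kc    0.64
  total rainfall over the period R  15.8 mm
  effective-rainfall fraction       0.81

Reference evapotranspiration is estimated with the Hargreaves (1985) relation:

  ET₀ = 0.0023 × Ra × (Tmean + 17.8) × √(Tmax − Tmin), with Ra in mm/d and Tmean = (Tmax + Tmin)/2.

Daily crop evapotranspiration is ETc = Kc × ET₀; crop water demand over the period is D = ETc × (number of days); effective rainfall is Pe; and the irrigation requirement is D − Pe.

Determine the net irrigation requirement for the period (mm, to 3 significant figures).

Tmean = (38.0 + 22.0)/2 = 30.00 °C
ET₀ = 0.0023 × 11.63 × (30.00 + 17.8) × √16.0 = 0.0023 × 11.63 × 47.80 × 4.0000 = 5.1144 mm/d
ETc = Kc × ET₀ = 0.64 × 5.1144 = 3.2732 mm/d
Crop demand D = ETc × 31 d = 3.2732 × 31 = 101.469 mm
Pe = 0.81 × 15.8 = 12.798 mm
D − Pe = 101.469 − 12.798 = 88.671 mm

88.7 mm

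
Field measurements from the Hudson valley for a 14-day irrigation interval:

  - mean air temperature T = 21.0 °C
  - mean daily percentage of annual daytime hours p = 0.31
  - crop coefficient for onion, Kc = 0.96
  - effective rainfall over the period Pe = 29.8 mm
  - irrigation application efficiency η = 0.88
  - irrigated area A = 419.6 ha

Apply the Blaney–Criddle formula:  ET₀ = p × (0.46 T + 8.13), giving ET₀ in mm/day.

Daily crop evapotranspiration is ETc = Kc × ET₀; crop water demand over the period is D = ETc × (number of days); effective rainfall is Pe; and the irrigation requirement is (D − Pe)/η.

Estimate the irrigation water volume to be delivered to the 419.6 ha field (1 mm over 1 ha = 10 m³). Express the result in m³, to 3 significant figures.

211000 m³

ET₀ = 0.31 × (0.46 × 21.0 + 8.13) = 0.31 × 17.790 = 5.5149 mm/d
ETc = Kc × ET₀ = 0.96 × 5.5149 = 5.2943 mm/d
Crop demand D = ETc × 14 d = 5.2943 × 14 = 74.120 mm
D − Pe = 74.120 − 29.8 = 44.320 mm
Gross irrigation = 44.320 / 0.88 = 50.364 mm
Volume = 50.364 mm × 419.6 ha × 10 = 211327.3 m³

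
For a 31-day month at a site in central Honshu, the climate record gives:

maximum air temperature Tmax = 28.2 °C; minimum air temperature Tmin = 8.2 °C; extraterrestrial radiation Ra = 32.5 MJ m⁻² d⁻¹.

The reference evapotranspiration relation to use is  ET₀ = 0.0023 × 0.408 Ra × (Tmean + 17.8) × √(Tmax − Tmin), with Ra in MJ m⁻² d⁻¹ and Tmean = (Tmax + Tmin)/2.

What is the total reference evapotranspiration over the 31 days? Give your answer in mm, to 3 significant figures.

152 mm

Tmean = (28.2 + 8.2)/2 = 18.20 °C
0.408 Ra = 0.408 × 32.5 = 13.2600 mm/d equivalent
ET₀ = 0.0023 × 13.2600 × (18.20 + 17.8) × √20.0 = 0.0023 × 13.2600 × 36.00 × 4.4721 = 4.9100 mm/d
Over 31 days: 4.9100 × 31 = 152.210 mm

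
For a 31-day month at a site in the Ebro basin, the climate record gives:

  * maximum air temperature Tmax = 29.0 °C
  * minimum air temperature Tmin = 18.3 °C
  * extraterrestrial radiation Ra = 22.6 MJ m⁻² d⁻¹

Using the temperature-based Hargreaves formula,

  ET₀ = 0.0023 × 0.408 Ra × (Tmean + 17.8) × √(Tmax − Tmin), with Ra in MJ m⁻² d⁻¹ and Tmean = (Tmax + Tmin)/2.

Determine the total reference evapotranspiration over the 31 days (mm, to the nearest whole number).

89 mm

Tmean = (29.0 + 18.3)/2 = 23.65 °C
0.408 Ra = 0.408 × 22.6 = 9.2208 mm/d equivalent
ET₀ = 0.0023 × 9.2208 × (23.65 + 17.8) × √10.7 = 0.0023 × 9.2208 × 41.45 × 3.2711 = 2.8755 mm/d
Over 31 days: 2.8755 × 31 = 89.141 mm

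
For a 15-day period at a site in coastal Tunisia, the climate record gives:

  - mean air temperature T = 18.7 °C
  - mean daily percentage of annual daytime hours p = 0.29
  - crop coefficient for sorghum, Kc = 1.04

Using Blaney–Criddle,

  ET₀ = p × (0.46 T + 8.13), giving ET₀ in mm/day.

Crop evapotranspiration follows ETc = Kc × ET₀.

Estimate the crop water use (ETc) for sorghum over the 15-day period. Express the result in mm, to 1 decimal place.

75.7 mm

ET₀ = 0.29 × (0.46 × 18.7 + 8.13) = 0.29 × 16.732 = 4.8523 mm/d
ETc = Kc × ET₀ = 1.04 × 4.8523 = 5.0464 mm/d
Over 15 days: 5.0464 × 15 = 75.696 mm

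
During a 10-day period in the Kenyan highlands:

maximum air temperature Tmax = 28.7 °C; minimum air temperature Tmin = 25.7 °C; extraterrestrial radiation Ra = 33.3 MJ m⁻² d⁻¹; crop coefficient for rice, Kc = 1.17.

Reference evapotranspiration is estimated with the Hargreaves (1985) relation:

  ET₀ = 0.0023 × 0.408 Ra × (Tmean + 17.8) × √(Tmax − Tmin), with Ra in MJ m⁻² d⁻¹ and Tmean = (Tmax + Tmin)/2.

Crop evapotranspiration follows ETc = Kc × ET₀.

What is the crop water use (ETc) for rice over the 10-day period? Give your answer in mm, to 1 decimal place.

Tmean = (28.7 + 25.7)/2 = 27.20 °C
0.408 Ra = 0.408 × 33.3 = 13.5864 mm/d equivalent
ET₀ = 0.0023 × 13.5864 × (27.20 + 17.8) × √3.0 = 0.0023 × 13.5864 × 45.00 × 1.7321 = 2.4357 mm/d
ETc = Kc × ET₀ = 1.17 × 2.4357 = 2.8498 mm/d
Over 10 days: 2.8498 × 10 = 28.498 mm

28.5 mm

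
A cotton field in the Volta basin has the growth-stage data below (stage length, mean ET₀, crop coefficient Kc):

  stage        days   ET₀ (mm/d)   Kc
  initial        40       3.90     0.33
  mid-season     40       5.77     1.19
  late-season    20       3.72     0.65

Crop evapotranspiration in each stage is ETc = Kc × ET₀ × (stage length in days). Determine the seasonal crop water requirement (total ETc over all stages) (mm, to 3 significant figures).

initial: 0.33 × 3.90 × 40 = 51.48 mm
mid-season: 1.19 × 5.77 × 40 = 274.65 mm
late-season: 0.65 × 3.72 × 20 = 48.36 mm
Seasonal total = 374.49 mm

374 mm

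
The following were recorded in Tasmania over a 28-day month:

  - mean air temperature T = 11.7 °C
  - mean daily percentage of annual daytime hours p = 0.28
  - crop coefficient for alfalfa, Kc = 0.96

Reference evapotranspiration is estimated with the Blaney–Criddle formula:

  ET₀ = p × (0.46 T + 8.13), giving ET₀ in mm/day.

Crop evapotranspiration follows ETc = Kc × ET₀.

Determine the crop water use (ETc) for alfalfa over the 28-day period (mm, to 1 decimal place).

ET₀ = 0.28 × (0.46 × 11.7 + 8.13) = 0.28 × 13.512 = 3.7834 mm/d
ETc = Kc × ET₀ = 0.96 × 3.7834 = 3.6321 mm/d
Over 28 days: 3.6321 × 28 = 101.699 mm

101.7 mm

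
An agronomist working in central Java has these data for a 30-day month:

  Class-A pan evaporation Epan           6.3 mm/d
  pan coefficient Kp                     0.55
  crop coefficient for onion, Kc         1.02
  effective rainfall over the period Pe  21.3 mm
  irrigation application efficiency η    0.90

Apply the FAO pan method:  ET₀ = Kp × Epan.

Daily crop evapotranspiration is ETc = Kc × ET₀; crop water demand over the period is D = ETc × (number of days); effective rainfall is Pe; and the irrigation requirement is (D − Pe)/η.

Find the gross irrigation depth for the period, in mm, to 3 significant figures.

94.1 mm

ET₀ = 0.55 × 6.3 = 3.4650 mm/d
ETc = Kc × ET₀ = 1.02 × 3.4650 = 3.5343 mm/d
Crop demand D = ETc × 30 d = 3.5343 × 30 = 106.029 mm
D − Pe = 106.029 − 21.3 = 84.729 mm
Gross irrigation = 84.729 / 0.90 = 94.143 mm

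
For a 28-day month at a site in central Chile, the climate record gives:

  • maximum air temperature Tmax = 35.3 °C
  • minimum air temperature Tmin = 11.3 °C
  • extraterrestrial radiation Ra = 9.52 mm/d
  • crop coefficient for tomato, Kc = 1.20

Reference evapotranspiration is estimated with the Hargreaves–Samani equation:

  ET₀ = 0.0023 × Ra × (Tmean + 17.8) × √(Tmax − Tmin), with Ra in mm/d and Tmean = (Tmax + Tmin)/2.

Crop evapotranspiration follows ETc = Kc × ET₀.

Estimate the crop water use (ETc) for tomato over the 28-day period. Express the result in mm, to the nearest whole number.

Tmean = (35.3 + 11.3)/2 = 23.30 °C
ET₀ = 0.0023 × 9.52 × (23.30 + 17.8) × √24.0 = 0.0023 × 9.52 × 41.10 × 4.8990 = 4.4087 mm/d
ETc = Kc × ET₀ = 1.20 × 4.4087 = 5.2904 mm/d
Over 28 days: 5.2904 × 28 = 148.131 mm

148 mm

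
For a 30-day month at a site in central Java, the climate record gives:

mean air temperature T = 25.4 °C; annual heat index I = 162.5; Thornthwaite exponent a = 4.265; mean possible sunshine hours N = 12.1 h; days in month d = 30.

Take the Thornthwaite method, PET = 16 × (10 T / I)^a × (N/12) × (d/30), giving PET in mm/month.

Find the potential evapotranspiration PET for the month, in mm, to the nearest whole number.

108 mm

10T/I = 10 × 25.4 / 162.5 = 1.5631
(10T/I)^a = 1.5631^4.265 = 6.7198
Uncorrected PET = 16 × 6.7198 = 107.517 mm
Correction = (N/12)(d/30) = (12.1/12)(30/30) = 1.0083
PET = 107.517 × 1.0083 = 108.409 mm/month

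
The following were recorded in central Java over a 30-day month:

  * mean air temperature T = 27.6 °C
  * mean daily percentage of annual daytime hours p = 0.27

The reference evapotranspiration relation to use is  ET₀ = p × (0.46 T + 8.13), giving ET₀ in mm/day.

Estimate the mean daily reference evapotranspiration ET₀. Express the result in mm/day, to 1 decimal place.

ET₀ = 0.27 × (0.46 × 27.6 + 8.13) = 0.27 × 20.826 = 5.6230 mm/d

5.6 mm/day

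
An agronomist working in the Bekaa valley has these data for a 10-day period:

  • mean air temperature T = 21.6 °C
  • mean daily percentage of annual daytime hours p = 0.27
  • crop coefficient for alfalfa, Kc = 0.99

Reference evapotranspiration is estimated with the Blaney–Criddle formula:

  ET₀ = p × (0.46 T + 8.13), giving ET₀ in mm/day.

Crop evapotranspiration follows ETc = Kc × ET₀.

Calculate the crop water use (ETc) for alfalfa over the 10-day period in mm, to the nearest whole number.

ET₀ = 0.27 × (0.46 × 21.6 + 8.13) = 0.27 × 18.066 = 4.8778 mm/d
ETc = Kc × ET₀ = 0.99 × 4.8778 = 4.8290 mm/d
Over 10 days: 4.8290 × 10 = 48.290 mm

48 mm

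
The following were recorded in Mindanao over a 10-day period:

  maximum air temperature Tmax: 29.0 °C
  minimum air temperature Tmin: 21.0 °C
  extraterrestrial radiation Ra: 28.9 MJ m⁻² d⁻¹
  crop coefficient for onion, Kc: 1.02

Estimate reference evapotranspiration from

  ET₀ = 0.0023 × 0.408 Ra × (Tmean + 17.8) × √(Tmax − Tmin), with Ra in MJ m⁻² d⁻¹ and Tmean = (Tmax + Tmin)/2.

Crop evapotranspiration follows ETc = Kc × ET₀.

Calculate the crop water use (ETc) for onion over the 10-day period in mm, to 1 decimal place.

33.5 mm

Tmean = (29.0 + 21.0)/2 = 25.00 °C
0.408 Ra = 0.408 × 28.9 = 11.7912 mm/d equivalent
ET₀ = 0.0023 × 11.7912 × (25.00 + 17.8) × √8.0 = 0.0023 × 11.7912 × 42.80 × 2.8284 = 3.2830 mm/d
ETc = Kc × ET₀ = 1.02 × 3.2830 = 3.3487 mm/d
Over 10 days: 3.3487 × 10 = 33.487 mm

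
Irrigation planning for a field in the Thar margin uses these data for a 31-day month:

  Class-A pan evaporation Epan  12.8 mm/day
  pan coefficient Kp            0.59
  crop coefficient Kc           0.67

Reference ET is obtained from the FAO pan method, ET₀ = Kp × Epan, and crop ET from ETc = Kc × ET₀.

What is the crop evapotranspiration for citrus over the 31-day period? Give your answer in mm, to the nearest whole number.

157 mm

ET₀ = 0.59 × 12.8 = 7.5520 mm/d
ETc = Kc × ET₀ = 0.67 × 7.5520 = 5.0598 mm/d
Over 31 days: 5.0598 × 31 = 156.854 mm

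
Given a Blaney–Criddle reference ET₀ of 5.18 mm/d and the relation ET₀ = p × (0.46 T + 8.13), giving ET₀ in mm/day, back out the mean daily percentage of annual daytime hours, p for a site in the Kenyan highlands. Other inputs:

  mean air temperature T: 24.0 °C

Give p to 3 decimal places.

p = ET₀ / (0.46 T + 8.13) = 5.18 / (0.46 × 24.0 + 8.13) = 5.18 / 19.170 = 0.2702

0.270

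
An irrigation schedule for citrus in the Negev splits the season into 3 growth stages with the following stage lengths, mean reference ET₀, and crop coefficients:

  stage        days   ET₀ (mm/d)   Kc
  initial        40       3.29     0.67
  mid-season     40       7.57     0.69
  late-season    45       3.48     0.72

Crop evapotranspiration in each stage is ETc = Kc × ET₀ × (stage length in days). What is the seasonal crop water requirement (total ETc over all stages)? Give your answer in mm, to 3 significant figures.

410 mm

initial: 0.67 × 3.29 × 40 = 88.17 mm
mid-season: 0.69 × 7.57 × 40 = 208.93 mm
late-season: 0.72 × 3.48 × 45 = 112.75 mm
Seasonal total = 409.85 mm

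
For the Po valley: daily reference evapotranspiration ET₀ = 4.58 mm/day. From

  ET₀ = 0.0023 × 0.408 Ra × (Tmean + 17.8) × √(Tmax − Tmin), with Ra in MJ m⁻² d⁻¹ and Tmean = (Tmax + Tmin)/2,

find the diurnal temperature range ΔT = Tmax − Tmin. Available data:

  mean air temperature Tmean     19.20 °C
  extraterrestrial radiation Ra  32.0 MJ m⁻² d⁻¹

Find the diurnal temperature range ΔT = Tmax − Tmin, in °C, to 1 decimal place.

17.0 °C

√ΔT = ET₀ / [0.0023 × 0.408 × Ra × (Tmean+17.8)] = 4.58 / (0.0023 × 13.0560 × 37.00) = 4.1222
ΔT = 4.1222² = 16.993 °C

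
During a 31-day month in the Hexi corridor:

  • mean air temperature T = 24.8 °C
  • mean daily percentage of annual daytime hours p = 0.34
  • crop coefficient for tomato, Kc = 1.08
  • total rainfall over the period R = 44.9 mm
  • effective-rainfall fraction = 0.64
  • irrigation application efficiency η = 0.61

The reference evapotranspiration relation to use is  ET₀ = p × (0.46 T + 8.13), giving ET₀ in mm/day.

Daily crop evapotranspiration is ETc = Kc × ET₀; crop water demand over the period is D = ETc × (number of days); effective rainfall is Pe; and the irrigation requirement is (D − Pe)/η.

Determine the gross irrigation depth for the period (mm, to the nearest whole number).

317 mm

ET₀ = 0.34 × (0.46 × 24.8 + 8.13) = 0.34 × 19.538 = 6.6429 mm/d
ETc = Kc × ET₀ = 1.08 × 6.6429 = 7.1743 mm/d
Crop demand D = ETc × 31 d = 7.1743 × 31 = 222.403 mm
Pe = 0.64 × 44.9 = 28.736 mm
D − Pe = 222.403 − 28.736 = 193.667 mm
Gross irrigation = 193.667 / 0.61 = 317.487 mm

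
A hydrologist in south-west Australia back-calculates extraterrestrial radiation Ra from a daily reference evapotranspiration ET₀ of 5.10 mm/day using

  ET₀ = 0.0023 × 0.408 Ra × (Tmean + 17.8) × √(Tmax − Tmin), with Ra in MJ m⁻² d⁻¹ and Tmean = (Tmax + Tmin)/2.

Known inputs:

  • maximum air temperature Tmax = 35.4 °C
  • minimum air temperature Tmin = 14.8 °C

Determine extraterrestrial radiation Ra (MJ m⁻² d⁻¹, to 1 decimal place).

Tmean = (35.4+14.8)/2 = 25.10 °C; ΔT = 20.6
Ra = ET₀ / [0.0023 × 0.408 × (Tmean+17.8) × √ΔT]
   = 5.10 / (0.0023 × 0.408 × 42.90 × 4.5387) = 27.912 MJ m⁻² d⁻¹

27.9 MJ m⁻² d⁻¹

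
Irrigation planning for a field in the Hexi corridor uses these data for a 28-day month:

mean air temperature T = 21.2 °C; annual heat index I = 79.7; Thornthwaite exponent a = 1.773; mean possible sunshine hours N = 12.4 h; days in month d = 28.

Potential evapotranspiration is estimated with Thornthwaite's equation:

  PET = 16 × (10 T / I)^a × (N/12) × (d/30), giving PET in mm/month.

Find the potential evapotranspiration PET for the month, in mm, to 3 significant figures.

10T/I = 10 × 21.2 / 79.7 = 2.6600
(10T/I)^a = 2.6600^1.773 = 5.6665
Uncorrected PET = 16 × 5.6665 = 90.664 mm
Correction = (N/12)(d/30) = (12.4/12)(28/30) = 0.9644
PET = 90.664 × 0.9644 = 87.436 mm/month

87.4 mm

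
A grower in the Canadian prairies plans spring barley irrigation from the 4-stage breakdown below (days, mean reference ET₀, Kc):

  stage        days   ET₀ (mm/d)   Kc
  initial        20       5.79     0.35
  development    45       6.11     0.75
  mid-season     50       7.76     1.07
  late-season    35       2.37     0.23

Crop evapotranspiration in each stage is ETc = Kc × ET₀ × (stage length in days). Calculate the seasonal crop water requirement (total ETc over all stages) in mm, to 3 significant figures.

681 mm

initial: 0.35 × 5.79 × 20 = 40.53 mm
development: 0.75 × 6.11 × 45 = 206.21 mm
mid-season: 1.07 × 7.76 × 50 = 415.16 mm
late-season: 0.23 × 2.37 × 35 = 19.08 mm
Seasonal total = 680.98 mm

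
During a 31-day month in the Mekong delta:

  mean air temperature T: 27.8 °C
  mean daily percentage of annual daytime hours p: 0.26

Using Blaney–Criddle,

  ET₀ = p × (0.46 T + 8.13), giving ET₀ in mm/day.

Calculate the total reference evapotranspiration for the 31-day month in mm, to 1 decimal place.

168.6 mm

ET₀ = 0.26 × (0.46 × 27.8 + 8.13) = 0.26 × 20.918 = 5.4387 mm/d
Monthly total = 5.4387 × 31 = 168.600 mm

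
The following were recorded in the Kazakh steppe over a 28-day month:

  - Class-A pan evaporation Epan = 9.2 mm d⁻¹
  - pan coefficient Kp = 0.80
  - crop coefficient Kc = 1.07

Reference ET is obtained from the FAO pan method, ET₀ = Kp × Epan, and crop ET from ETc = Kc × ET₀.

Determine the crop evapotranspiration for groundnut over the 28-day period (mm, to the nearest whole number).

ET₀ = 0.80 × 9.2 = 7.3600 mm/d
ETc = Kc × ET₀ = 1.07 × 7.3600 = 7.8752 mm/d
Over 28 days: 7.8752 × 28 = 220.506 mm

221 mm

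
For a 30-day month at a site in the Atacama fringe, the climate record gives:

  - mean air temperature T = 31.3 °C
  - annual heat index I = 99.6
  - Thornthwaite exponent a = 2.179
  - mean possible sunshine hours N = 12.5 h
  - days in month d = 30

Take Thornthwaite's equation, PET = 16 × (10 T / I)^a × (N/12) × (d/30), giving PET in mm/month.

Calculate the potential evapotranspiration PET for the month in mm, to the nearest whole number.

202 mm

10T/I = 10 × 31.3 / 99.6 = 3.1426
(10T/I)^a = 3.1426^2.179 = 12.1225
Uncorrected PET = 16 × 12.1225 = 193.960 mm
Correction = (N/12)(d/30) = (12.5/12)(30/30) = 1.0417
PET = 193.960 × 1.0417 = 202.048 mm/month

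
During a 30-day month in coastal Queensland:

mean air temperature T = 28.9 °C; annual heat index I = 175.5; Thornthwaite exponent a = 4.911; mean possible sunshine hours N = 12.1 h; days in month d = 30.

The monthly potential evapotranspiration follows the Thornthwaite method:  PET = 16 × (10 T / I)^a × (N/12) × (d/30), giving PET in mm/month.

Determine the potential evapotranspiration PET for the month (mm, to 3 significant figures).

187 mm

10T/I = 10 × 28.9 / 175.5 = 1.6467
(10T/I)^a = 1.6467^4.911 = 11.5823
Uncorrected PET = 16 × 11.5823 = 185.317 mm
Correction = (N/12)(d/30) = (12.1/12)(30/30) = 1.0083
PET = 185.317 × 1.0083 = 186.855 mm/month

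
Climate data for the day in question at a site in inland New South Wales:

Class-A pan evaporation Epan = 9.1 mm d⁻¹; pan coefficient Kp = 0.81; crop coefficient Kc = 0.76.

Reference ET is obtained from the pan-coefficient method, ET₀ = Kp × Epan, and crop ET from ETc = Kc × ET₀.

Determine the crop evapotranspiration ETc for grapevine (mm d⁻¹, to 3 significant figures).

ET₀ = 0.81 × 9.1 = 7.3710 mm/d
ETc = Kc × ET₀ = 0.76 × 7.3710 = 5.6020 mm/d

5.60 mm d⁻¹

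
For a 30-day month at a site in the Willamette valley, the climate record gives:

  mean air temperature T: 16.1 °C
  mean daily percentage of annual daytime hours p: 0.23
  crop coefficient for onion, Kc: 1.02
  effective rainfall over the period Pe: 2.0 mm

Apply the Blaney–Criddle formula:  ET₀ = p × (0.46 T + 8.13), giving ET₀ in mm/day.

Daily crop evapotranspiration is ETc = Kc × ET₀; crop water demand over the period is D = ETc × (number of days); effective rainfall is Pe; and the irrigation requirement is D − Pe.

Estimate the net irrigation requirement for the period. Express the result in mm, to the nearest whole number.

ET₀ = 0.23 × (0.46 × 16.1 + 8.13) = 0.23 × 15.536 = 3.5733 mm/d
ETc = Kc × ET₀ = 1.02 × 3.5733 = 3.6448 mm/d
Crop demand D = ETc × 30 d = 3.6448 × 30 = 109.344 mm
D − Pe = 109.344 − 2.0 = 107.344 mm

107 mm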